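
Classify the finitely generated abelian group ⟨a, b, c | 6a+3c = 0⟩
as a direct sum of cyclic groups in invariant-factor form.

Answer: M ≅ ℤ^2 ⊕ ℤ/3

Derivation:
rank_ℚ(R)=1; free=3−1=2
SNF(R) diag = [3] → torsion [3]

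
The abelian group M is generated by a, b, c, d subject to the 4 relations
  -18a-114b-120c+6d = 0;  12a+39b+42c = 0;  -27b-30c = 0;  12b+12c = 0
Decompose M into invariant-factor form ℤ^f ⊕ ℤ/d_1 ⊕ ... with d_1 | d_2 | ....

Answer: M ≅ ℤ/3 ⊕ ℤ/6 ⊕ ℤ/12 ⊕ ℤ/12

Derivation:
rank_ℚ(R)=4; free=4−4=0
SNF(R) diag = [3, 6, 12, 12] → torsion [3, 6, 12, 12]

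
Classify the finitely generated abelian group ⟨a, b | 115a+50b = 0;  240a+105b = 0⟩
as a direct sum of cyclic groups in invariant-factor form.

rank_ℚ(R)=2; free=2−2=0
SNF(R) diag = [5, 15] → torsion [5, 15]

Answer: M ≅ ℤ/5 ⊕ ℤ/15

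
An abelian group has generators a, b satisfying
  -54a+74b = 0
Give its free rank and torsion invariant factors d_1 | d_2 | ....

rank_ℚ(R)=1; free=2−1=1
SNF(R) diag = [2] → torsion [2]

Answer: M ≅ ℤ^1 ⊕ ℤ/2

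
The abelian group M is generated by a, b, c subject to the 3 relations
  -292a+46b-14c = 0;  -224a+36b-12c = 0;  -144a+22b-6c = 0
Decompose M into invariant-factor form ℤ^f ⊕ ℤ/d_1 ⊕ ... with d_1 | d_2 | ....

Answer: M ≅ ℤ/2 ⊕ ℤ/4 ⊕ ℤ/8

Derivation:
rank_ℚ(R)=3; free=3−3=0
SNF(R) diag = [2, 4, 8] → torsion [2, 4, 8]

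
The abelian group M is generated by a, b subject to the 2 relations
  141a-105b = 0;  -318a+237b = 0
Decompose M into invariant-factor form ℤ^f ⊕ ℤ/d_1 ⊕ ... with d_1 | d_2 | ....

Answer: M ≅ ℤ/3 ⊕ ℤ/9

Derivation:
rank_ℚ(R)=2; free=2−2=0
SNF(R) diag = [3, 9] → torsion [3, 9]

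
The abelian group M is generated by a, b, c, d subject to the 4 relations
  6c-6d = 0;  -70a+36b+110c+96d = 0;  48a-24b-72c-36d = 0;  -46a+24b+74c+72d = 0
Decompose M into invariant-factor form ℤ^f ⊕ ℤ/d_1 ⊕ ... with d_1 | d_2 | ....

rank_ℚ(R)=4; free=4−4=0
SNF(R) diag = [2, 6, 12, 12] → torsion [2, 6, 12, 12]

Answer: M ≅ ℤ/2 ⊕ ℤ/6 ⊕ ℤ/12 ⊕ ℤ/12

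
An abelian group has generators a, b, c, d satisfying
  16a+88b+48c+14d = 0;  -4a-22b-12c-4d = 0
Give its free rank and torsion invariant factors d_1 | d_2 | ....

Answer: M ≅ ℤ^2 ⊕ ℤ/2 ⊕ ℤ/2

Derivation:
rank_ℚ(R)=2; free=4−2=2
SNF(R) diag = [2, 2] → torsion [2, 2]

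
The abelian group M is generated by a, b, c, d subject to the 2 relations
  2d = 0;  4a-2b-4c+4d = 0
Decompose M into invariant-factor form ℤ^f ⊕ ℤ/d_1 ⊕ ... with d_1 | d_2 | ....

rank_ℚ(R)=2; free=4−2=2
SNF(R) diag = [2, 2] → torsion [2, 2]

Answer: M ≅ ℤ^2 ⊕ ℤ/2 ⊕ ℤ/2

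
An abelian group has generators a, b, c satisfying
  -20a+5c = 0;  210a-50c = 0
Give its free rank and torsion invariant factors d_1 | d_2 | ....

rank_ℚ(R)=2; free=3−2=1
SNF(R) diag = [5, 10] → torsion [5, 10]

Answer: M ≅ ℤ^1 ⊕ ℤ/5 ⊕ ℤ/10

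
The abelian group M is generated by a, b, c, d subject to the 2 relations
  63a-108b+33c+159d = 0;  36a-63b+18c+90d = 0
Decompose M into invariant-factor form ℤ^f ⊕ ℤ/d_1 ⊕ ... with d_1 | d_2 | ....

Answer: M ≅ ℤ^2 ⊕ ℤ/3 ⊕ ℤ/9

Derivation:
rank_ℚ(R)=2; free=4−2=2
SNF(R) diag = [3, 9] → torsion [3, 9]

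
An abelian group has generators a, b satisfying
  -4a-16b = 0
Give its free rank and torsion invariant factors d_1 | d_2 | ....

rank_ℚ(R)=1; free=2−1=1
SNF(R) diag = [4] → torsion [4]

Answer: M ≅ ℤ^1 ⊕ ℤ/4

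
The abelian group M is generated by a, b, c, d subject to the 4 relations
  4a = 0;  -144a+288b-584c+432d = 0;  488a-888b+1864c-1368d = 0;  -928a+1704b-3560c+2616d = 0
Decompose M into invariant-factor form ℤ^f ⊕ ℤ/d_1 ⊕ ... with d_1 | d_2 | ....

Answer: M ≅ ℤ/4 ⊕ ℤ/8 ⊕ ℤ/24 ⊕ ℤ/48

Derivation:
rank_ℚ(R)=4; free=4−4=0
SNF(R) diag = [4, 8, 24, 48] → torsion [4, 8, 24, 48]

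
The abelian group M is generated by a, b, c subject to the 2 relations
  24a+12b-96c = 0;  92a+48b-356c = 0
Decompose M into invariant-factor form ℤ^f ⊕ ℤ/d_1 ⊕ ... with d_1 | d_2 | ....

rank_ℚ(R)=2; free=3−2=1
SNF(R) diag = [4, 12] → torsion [4, 12]

Answer: M ≅ ℤ^1 ⊕ ℤ/4 ⊕ ℤ/12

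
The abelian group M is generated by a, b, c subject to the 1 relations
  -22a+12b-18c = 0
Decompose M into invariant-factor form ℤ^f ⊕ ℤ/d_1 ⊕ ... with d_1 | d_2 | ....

rank_ℚ(R)=1; free=3−1=2
SNF(R) diag = [2] → torsion [2]

Answer: M ≅ ℤ^2 ⊕ ℤ/2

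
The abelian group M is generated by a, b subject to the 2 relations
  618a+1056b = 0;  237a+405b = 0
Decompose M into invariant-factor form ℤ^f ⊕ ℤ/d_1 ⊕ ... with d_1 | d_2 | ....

Answer: M ≅ ℤ/3 ⊕ ℤ/6

Derivation:
rank_ℚ(R)=2; free=2−2=0
SNF(R) diag = [3, 6] → torsion [3, 6]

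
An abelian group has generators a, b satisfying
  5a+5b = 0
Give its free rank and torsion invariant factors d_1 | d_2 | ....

rank_ℚ(R)=1; free=2−1=1
SNF(R) diag = [5] → torsion [5]

Answer: M ≅ ℤ^1 ⊕ ℤ/5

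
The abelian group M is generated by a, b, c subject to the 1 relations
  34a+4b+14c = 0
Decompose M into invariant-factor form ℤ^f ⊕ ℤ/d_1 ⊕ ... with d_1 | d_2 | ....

Answer: M ≅ ℤ^2 ⊕ ℤ/2

Derivation:
rank_ℚ(R)=1; free=3−1=2
SNF(R) diag = [2] → torsion [2]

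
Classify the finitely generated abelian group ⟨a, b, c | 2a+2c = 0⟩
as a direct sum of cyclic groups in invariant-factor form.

Answer: M ≅ ℤ^2 ⊕ ℤ/2

Derivation:
rank_ℚ(R)=1; free=3−1=2
SNF(R) diag = [2] → torsion [2]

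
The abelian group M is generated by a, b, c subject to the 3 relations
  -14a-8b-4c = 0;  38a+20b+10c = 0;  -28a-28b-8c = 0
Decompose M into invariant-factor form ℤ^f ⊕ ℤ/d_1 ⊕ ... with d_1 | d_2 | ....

rank_ℚ(R)=3; free=3−3=0
SNF(R) diag = [2, 6, 12] → torsion [2, 6, 12]

Answer: M ≅ ℤ/2 ⊕ ℤ/6 ⊕ ℤ/12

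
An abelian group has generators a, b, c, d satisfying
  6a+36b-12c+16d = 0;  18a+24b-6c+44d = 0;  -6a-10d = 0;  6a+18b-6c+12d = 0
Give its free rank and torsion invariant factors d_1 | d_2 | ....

rank_ℚ(R)=4; free=4−4=0
SNF(R) diag = [2, 6, 6, 6] → torsion [2, 6, 6, 6]

Answer: M ≅ ℤ/2 ⊕ ℤ/6 ⊕ ℤ/6 ⊕ ℤ/6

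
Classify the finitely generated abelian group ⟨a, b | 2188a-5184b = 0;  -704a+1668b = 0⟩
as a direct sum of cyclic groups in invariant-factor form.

rank_ℚ(R)=2; free=2−2=0
SNF(R) diag = [4, 12] → torsion [4, 12]

Answer: M ≅ ℤ/4 ⊕ ℤ/12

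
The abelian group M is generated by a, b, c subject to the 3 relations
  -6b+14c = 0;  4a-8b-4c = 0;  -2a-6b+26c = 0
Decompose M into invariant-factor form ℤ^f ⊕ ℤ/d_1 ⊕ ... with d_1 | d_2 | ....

Answer: M ≅ ℤ/2 ⊕ ℤ/2 ⊕ ℤ/4

Derivation:
rank_ℚ(R)=3; free=3−3=0
SNF(R) diag = [2, 2, 4] → torsion [2, 2, 4]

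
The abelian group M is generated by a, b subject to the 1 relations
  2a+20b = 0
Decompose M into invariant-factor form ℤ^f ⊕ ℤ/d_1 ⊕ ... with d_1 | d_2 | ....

Answer: M ≅ ℤ^1 ⊕ ℤ/2

Derivation:
rank_ℚ(R)=1; free=2−1=1
SNF(R) diag = [2] → torsion [2]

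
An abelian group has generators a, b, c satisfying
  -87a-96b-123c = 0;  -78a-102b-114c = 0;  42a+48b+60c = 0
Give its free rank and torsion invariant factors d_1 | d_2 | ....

Answer: M ≅ ℤ/3 ⊕ ℤ/6 ⊕ ℤ/18

Derivation:
rank_ℚ(R)=3; free=3−3=0
SNF(R) diag = [3, 6, 18] → torsion [3, 6, 18]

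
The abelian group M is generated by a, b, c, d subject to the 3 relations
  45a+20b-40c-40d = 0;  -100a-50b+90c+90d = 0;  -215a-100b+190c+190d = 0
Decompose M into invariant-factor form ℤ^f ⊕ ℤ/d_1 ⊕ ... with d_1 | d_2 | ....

rank_ℚ(R)=3; free=4−3=1
SNF(R) diag = [5, 10, 10] → torsion [5, 10, 10]

Answer: M ≅ ℤ^1 ⊕ ℤ/5 ⊕ ℤ/10 ⊕ ℤ/10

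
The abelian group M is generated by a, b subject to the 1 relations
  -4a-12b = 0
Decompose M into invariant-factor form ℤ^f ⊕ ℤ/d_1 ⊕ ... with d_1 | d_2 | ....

Answer: M ≅ ℤ^1 ⊕ ℤ/4

Derivation:
rank_ℚ(R)=1; free=2−1=1
SNF(R) diag = [4] → torsion [4]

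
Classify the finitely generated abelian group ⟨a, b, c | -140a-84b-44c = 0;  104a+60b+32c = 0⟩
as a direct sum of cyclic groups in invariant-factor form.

Answer: M ≅ ℤ^1 ⊕ ℤ/4 ⊕ ℤ/12

Derivation:
rank_ℚ(R)=2; free=3−2=1
SNF(R) diag = [4, 12] → torsion [4, 12]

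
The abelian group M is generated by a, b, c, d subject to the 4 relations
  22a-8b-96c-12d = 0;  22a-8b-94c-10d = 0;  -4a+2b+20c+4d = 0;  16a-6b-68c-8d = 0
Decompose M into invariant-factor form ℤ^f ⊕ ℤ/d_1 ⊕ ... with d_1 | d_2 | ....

Answer: M ≅ ℤ/2 ⊕ ℤ/2 ⊕ ℤ/2 ⊕ ℤ/4

Derivation:
rank_ℚ(R)=4; free=4−4=0
SNF(R) diag = [2, 2, 2, 4] → torsion [2, 2, 2, 4]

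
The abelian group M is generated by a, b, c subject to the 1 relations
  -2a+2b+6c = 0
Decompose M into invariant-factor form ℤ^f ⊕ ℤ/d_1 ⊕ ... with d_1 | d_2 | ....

rank_ℚ(R)=1; free=3−1=2
SNF(R) diag = [2] → torsion [2]

Answer: M ≅ ℤ^2 ⊕ ℤ/2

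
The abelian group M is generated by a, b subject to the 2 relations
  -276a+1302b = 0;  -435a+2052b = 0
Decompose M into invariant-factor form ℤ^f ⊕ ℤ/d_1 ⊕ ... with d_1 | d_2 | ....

rank_ℚ(R)=2; free=2−2=0
SNF(R) diag = [3, 6] → torsion [3, 6]

Answer: M ≅ ℤ/3 ⊕ ℤ/6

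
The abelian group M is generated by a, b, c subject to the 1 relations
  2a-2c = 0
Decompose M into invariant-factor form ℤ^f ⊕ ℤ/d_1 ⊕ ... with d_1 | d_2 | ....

Answer: M ≅ ℤ^2 ⊕ ℤ/2

Derivation:
rank_ℚ(R)=1; free=3−1=2
SNF(R) diag = [2] → torsion [2]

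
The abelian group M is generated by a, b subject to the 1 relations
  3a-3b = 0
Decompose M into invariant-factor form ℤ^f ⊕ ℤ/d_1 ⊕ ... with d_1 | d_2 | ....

Answer: M ≅ ℤ^1 ⊕ ℤ/3

Derivation:
rank_ℚ(R)=1; free=2−1=1
SNF(R) diag = [3] → torsion [3]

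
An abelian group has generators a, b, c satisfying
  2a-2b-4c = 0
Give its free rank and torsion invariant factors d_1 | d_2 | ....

Answer: M ≅ ℤ^2 ⊕ ℤ/2

Derivation:
rank_ℚ(R)=1; free=3−1=2
SNF(R) diag = [2] → torsion [2]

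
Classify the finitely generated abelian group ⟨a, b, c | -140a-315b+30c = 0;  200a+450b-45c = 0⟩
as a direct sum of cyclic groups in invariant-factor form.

Answer: M ≅ ℤ^1 ⊕ ℤ/5 ⊕ ℤ/15

Derivation:
rank_ℚ(R)=2; free=3−2=1
SNF(R) diag = [5, 15] → torsion [5, 15]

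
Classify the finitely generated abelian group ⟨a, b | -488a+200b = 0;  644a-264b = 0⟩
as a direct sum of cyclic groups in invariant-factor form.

Answer: M ≅ ℤ/4 ⊕ ℤ/8

Derivation:
rank_ℚ(R)=2; free=2−2=0
SNF(R) diag = [4, 8] → torsion [4, 8]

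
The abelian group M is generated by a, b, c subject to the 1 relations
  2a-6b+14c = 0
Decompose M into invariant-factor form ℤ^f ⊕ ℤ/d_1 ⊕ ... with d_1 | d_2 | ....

rank_ℚ(R)=1; free=3−1=2
SNF(R) diag = [2] → torsion [2]

Answer: M ≅ ℤ^2 ⊕ ℤ/2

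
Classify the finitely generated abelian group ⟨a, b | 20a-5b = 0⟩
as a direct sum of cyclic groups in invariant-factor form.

Answer: M ≅ ℤ^1 ⊕ ℤ/5

Derivation:
rank_ℚ(R)=1; free=2−1=1
SNF(R) diag = [5] → torsion [5]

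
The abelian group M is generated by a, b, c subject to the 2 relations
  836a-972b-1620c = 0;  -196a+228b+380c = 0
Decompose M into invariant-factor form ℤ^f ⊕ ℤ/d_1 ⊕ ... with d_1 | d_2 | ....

Answer: M ≅ ℤ^1 ⊕ ℤ/4 ⊕ ℤ/8

Derivation:
rank_ℚ(R)=2; free=3−2=1
SNF(R) diag = [4, 8] → torsion [4, 8]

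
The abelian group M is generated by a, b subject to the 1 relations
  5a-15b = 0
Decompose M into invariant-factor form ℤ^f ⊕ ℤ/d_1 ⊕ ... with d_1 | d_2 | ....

Answer: M ≅ ℤ^1 ⊕ ℤ/5

Derivation:
rank_ℚ(R)=1; free=2−1=1
SNF(R) diag = [5] → torsion [5]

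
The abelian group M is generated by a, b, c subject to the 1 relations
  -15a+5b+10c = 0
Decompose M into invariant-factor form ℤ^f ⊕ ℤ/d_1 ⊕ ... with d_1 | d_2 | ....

rank_ℚ(R)=1; free=3−1=2
SNF(R) diag = [5] → torsion [5]

Answer: M ≅ ℤ^2 ⊕ ℤ/5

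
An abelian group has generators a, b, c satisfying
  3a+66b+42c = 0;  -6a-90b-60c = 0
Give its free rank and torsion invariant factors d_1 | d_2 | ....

rank_ℚ(R)=2; free=3−2=1
SNF(R) diag = [3, 6] → torsion [3, 6]

Answer: M ≅ ℤ^1 ⊕ ℤ/3 ⊕ ℤ/6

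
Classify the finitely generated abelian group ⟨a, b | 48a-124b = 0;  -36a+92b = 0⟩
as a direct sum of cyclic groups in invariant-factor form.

rank_ℚ(R)=2; free=2−2=0
SNF(R) diag = [4, 12] → torsion [4, 12]

Answer: M ≅ ℤ/4 ⊕ ℤ/12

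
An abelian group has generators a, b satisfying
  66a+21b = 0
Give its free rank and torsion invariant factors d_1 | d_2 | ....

Answer: M ≅ ℤ^1 ⊕ ℤ/3

Derivation:
rank_ℚ(R)=1; free=2−1=1
SNF(R) diag = [3] → torsion [3]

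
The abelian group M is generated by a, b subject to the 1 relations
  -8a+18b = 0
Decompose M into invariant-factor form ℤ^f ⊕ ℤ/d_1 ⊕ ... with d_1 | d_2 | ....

rank_ℚ(R)=1; free=2−1=1
SNF(R) diag = [2] → torsion [2]

Answer: M ≅ ℤ^1 ⊕ ℤ/2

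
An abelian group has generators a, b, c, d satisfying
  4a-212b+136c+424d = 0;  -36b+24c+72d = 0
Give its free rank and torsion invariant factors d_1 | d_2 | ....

Answer: M ≅ ℤ^2 ⊕ ℤ/4 ⊕ ℤ/12

Derivation:
rank_ℚ(R)=2; free=4−2=2
SNF(R) diag = [4, 12] → torsion [4, 12]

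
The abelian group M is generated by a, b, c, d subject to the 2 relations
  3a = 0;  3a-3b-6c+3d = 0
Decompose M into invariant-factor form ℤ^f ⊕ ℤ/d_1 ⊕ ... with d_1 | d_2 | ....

rank_ℚ(R)=2; free=4−2=2
SNF(R) diag = [3, 3] → torsion [3, 3]

Answer: M ≅ ℤ^2 ⊕ ℤ/3 ⊕ ℤ/3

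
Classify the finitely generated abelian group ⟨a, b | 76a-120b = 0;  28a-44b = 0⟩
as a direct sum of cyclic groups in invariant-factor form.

rank_ℚ(R)=2; free=2−2=0
SNF(R) diag = [4, 4] → torsion [4, 4]

Answer: M ≅ ℤ/4 ⊕ ℤ/4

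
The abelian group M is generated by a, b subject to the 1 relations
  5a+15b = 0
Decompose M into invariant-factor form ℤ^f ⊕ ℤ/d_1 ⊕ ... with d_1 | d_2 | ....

rank_ℚ(R)=1; free=2−1=1
SNF(R) diag = [5] → torsion [5]

Answer: M ≅ ℤ^1 ⊕ ℤ/5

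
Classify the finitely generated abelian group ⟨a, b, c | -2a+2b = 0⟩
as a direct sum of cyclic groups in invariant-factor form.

rank_ℚ(R)=1; free=3−1=2
SNF(R) diag = [2] → torsion [2]

Answer: M ≅ ℤ^2 ⊕ ℤ/2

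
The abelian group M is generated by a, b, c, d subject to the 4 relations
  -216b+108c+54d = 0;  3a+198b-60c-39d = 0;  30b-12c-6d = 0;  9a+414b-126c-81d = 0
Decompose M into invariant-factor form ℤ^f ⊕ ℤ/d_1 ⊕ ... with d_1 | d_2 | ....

rank_ℚ(R)=4; free=4−4=0
SNF(R) diag = [3, 6, 18, 54] → torsion [3, 6, 18, 54]

Answer: M ≅ ℤ/3 ⊕ ℤ/6 ⊕ ℤ/18 ⊕ ℤ/54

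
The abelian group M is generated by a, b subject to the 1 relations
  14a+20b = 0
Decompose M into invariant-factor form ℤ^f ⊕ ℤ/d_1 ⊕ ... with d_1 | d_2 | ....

rank_ℚ(R)=1; free=2−1=1
SNF(R) diag = [2] → torsion [2]

Answer: M ≅ ℤ^1 ⊕ ℤ/2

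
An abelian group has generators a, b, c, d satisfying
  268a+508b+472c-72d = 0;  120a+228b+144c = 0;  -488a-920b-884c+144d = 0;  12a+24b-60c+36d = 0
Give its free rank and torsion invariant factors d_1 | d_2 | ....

rank_ℚ(R)=4; free=4−4=0
SNF(R) diag = [4, 12, 12, 36] → torsion [4, 12, 12, 36]

Answer: M ≅ ℤ/4 ⊕ ℤ/12 ⊕ ℤ/12 ⊕ ℤ/36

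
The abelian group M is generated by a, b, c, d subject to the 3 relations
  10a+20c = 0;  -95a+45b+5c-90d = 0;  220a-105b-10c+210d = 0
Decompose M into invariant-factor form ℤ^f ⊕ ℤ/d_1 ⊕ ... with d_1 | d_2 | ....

Answer: M ≅ ℤ^1 ⊕ ℤ/5 ⊕ ℤ/15 ⊕ ℤ/30

Derivation:
rank_ℚ(R)=3; free=4−3=1
SNF(R) diag = [5, 15, 30] → torsion [5, 15, 30]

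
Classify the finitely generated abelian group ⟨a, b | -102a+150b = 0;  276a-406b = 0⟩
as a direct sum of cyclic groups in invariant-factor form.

rank_ℚ(R)=2; free=2−2=0
SNF(R) diag = [2, 6] → torsion [2, 6]

Answer: M ≅ ℤ/2 ⊕ ℤ/6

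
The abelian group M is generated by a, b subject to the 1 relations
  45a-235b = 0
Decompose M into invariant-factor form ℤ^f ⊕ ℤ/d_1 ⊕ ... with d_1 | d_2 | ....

rank_ℚ(R)=1; free=2−1=1
SNF(R) diag = [5] → torsion [5]

Answer: M ≅ ℤ^1 ⊕ ℤ/5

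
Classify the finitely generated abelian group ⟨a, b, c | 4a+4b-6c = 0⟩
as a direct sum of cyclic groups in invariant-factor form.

Answer: M ≅ ℤ^2 ⊕ ℤ/2

Derivation:
rank_ℚ(R)=1; free=3−1=2
SNF(R) diag = [2] → torsion [2]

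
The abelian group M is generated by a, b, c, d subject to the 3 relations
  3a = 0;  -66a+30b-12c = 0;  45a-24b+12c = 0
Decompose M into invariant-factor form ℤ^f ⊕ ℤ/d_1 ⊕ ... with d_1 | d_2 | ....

rank_ℚ(R)=3; free=4−3=1
SNF(R) diag = [3, 6, 12] → torsion [3, 6, 12]

Answer: M ≅ ℤ^1 ⊕ ℤ/3 ⊕ ℤ/6 ⊕ ℤ/12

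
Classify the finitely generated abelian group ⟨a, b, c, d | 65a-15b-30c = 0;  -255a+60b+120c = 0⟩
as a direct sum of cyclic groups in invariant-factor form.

rank_ℚ(R)=2; free=4−2=2
SNF(R) diag = [5, 15] → torsion [5, 15]

Answer: M ≅ ℤ^2 ⊕ ℤ/5 ⊕ ℤ/15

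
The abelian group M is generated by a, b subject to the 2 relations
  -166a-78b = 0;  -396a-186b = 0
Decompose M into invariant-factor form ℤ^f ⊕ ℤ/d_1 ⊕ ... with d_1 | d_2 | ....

Answer: M ≅ ℤ/2 ⊕ ℤ/6

Derivation:
rank_ℚ(R)=2; free=2−2=0
SNF(R) diag = [2, 6] → torsion [2, 6]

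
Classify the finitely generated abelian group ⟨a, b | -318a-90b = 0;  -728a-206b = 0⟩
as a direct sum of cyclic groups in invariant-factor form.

rank_ℚ(R)=2; free=2−2=0
SNF(R) diag = [2, 6] → torsion [2, 6]

Answer: M ≅ ℤ/2 ⊕ ℤ/6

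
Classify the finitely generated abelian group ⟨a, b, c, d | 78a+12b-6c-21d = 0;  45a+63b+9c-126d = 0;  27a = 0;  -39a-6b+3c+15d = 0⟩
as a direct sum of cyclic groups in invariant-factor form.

rank_ℚ(R)=4; free=4−4=0
SNF(R) diag = [3, 9, 27, 81] → torsion [3, 9, 27, 81]

Answer: M ≅ ℤ/3 ⊕ ℤ/9 ⊕ ℤ/27 ⊕ ℤ/81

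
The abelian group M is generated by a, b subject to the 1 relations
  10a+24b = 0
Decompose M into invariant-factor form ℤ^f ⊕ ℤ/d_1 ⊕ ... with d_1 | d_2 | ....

Answer: M ≅ ℤ^1 ⊕ ℤ/2

Derivation:
rank_ℚ(R)=1; free=2−1=1
SNF(R) diag = [2] → torsion [2]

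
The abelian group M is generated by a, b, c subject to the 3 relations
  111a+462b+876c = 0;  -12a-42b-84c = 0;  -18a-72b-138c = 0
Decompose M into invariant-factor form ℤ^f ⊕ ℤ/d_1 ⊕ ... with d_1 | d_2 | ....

Answer: M ≅ ℤ/3 ⊕ ℤ/6 ⊕ ℤ/6

Derivation:
rank_ℚ(R)=3; free=3−3=0
SNF(R) diag = [3, 6, 6] → torsion [3, 6, 6]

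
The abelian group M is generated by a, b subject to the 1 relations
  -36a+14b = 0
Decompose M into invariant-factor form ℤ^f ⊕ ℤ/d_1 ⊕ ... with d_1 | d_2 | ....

Answer: M ≅ ℤ^1 ⊕ ℤ/2

Derivation:
rank_ℚ(R)=1; free=2−1=1
SNF(R) diag = [2] → torsion [2]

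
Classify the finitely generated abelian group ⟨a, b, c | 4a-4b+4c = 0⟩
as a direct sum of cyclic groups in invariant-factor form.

rank_ℚ(R)=1; free=3−1=2
SNF(R) diag = [4] → torsion [4]

Answer: M ≅ ℤ^2 ⊕ ℤ/4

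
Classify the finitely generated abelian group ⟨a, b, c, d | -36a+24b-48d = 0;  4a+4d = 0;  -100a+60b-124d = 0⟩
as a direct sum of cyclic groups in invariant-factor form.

Answer: M ≅ ℤ^1 ⊕ ℤ/4 ⊕ ℤ/12 ⊕ ℤ/12

Derivation:
rank_ℚ(R)=3; free=4−3=1
SNF(R) diag = [4, 12, 12] → torsion [4, 12, 12]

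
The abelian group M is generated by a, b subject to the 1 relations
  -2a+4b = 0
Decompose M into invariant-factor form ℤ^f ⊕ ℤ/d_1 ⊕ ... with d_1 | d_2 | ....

rank_ℚ(R)=1; free=2−1=1
SNF(R) diag = [2] → torsion [2]

Answer: M ≅ ℤ^1 ⊕ ℤ/2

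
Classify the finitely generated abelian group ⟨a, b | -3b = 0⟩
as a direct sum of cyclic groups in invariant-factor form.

Answer: M ≅ ℤ^1 ⊕ ℤ/3

Derivation:
rank_ℚ(R)=1; free=2−1=1
SNF(R) diag = [3] → torsion [3]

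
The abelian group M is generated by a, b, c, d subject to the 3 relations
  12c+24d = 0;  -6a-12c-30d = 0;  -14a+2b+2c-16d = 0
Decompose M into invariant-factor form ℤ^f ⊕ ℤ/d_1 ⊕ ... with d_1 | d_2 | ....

rank_ℚ(R)=3; free=4−3=1
SNF(R) diag = [2, 6, 12] → torsion [2, 6, 12]

Answer: M ≅ ℤ^1 ⊕ ℤ/2 ⊕ ℤ/6 ⊕ ℤ/12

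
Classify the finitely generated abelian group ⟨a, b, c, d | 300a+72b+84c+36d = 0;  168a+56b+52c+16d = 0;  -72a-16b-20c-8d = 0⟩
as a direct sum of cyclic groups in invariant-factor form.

rank_ℚ(R)=3; free=4−3=1
SNF(R) diag = [4, 12, 24] → torsion [4, 12, 24]

Answer: M ≅ ℤ^1 ⊕ ℤ/4 ⊕ ℤ/12 ⊕ ℤ/24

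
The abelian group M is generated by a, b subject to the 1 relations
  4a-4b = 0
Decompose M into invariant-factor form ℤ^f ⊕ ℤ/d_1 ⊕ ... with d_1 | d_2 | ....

rank_ℚ(R)=1; free=2−1=1
SNF(R) diag = [4] → torsion [4]

Answer: M ≅ ℤ^1 ⊕ ℤ/4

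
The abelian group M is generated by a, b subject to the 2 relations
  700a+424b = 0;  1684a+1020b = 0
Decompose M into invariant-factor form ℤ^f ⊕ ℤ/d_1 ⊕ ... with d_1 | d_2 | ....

Answer: M ≅ ℤ/4 ⊕ ℤ/4

Derivation:
rank_ℚ(R)=2; free=2−2=0
SNF(R) diag = [4, 4] → torsion [4, 4]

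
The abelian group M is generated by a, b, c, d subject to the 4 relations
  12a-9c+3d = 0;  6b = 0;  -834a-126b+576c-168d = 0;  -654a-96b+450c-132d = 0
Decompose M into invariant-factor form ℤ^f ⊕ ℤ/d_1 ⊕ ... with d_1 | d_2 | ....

Answer: M ≅ ℤ/3 ⊕ ℤ/6 ⊕ ℤ/18 ⊕ ℤ/18

Derivation:
rank_ℚ(R)=4; free=4−4=0
SNF(R) diag = [3, 6, 18, 18] → torsion [3, 6, 18, 18]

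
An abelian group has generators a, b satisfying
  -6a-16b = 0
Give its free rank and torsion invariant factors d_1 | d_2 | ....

Answer: M ≅ ℤ^1 ⊕ ℤ/2

Derivation:
rank_ℚ(R)=1; free=2−1=1
SNF(R) diag = [2] → torsion [2]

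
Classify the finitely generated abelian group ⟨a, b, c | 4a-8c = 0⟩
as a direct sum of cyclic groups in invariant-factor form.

Answer: M ≅ ℤ^2 ⊕ ℤ/4

Derivation:
rank_ℚ(R)=1; free=3−1=2
SNF(R) diag = [4] → torsion [4]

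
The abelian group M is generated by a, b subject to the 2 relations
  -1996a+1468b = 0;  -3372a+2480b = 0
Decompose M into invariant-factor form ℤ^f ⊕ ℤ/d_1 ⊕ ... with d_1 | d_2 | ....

rank_ℚ(R)=2; free=2−2=0
SNF(R) diag = [4, 4] → torsion [4, 4]

Answer: M ≅ ℤ/4 ⊕ ℤ/4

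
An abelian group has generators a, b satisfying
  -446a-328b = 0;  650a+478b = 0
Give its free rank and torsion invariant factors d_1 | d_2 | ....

rank_ℚ(R)=2; free=2−2=0
SNF(R) diag = [2, 6] → torsion [2, 6]

Answer: M ≅ ℤ/2 ⊕ ℤ/6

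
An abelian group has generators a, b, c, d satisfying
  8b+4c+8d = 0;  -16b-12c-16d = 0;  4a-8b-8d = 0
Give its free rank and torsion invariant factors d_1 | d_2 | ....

rank_ℚ(R)=3; free=4−3=1
SNF(R) diag = [4, 4, 8] → torsion [4, 4, 8]

Answer: M ≅ ℤ^1 ⊕ ℤ/4 ⊕ ℤ/4 ⊕ ℤ/8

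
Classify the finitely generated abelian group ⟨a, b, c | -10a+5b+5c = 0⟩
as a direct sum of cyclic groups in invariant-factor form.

rank_ℚ(R)=1; free=3−1=2
SNF(R) diag = [5] → torsion [5]

Answer: M ≅ ℤ^2 ⊕ ℤ/5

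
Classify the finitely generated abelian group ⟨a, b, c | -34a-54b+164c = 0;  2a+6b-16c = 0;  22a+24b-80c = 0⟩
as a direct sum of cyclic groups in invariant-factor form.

Answer: M ≅ ℤ/2 ⊕ ℤ/6 ⊕ ℤ/12

Derivation:
rank_ℚ(R)=3; free=3−3=0
SNF(R) diag = [2, 6, 12] → torsion [2, 6, 12]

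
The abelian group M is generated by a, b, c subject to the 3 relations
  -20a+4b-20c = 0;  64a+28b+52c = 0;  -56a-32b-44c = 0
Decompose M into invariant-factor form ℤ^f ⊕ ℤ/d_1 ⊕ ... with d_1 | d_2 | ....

Answer: M ≅ ℤ/4 ⊕ ℤ/12 ⊕ ℤ/12

Derivation:
rank_ℚ(R)=3; free=3−3=0
SNF(R) diag = [4, 12, 12] → torsion [4, 12, 12]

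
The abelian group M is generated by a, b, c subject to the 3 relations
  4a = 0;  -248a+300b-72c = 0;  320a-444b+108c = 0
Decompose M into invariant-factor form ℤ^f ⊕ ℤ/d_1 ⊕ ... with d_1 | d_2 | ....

rank_ℚ(R)=3; free=3−3=0
SNF(R) diag = [4, 12, 36] → torsion [4, 12, 36]

Answer: M ≅ ℤ/4 ⊕ ℤ/12 ⊕ ℤ/36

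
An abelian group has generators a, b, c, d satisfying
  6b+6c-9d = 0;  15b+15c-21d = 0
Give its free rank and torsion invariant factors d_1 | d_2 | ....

rank_ℚ(R)=2; free=4−2=2
SNF(R) diag = [3, 3] → torsion [3, 3]

Answer: M ≅ ℤ^2 ⊕ ℤ/3 ⊕ ℤ/3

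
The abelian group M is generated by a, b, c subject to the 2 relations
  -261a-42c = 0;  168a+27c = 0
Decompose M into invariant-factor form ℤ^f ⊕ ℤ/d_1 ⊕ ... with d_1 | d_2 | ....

Answer: M ≅ ℤ^1 ⊕ ℤ/3 ⊕ ℤ/3

Derivation:
rank_ℚ(R)=2; free=3−2=1
SNF(R) diag = [3, 3] → torsion [3, 3]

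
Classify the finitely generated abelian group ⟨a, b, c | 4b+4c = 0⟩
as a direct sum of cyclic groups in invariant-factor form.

rank_ℚ(R)=1; free=3−1=2
SNF(R) diag = [4] → torsion [4]

Answer: M ≅ ℤ^2 ⊕ ℤ/4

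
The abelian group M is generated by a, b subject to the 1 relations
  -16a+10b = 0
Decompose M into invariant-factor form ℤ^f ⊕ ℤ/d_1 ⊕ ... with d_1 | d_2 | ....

Answer: M ≅ ℤ^1 ⊕ ℤ/2

Derivation:
rank_ℚ(R)=1; free=2−1=1
SNF(R) diag = [2] → torsion [2]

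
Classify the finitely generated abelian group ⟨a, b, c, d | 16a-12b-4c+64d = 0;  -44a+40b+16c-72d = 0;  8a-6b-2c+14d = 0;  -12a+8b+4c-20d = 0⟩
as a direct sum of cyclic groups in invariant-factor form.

Answer: M ≅ ℤ/2 ⊕ ℤ/4 ⊕ ℤ/12 ⊕ ℤ/36

Derivation:
rank_ℚ(R)=4; free=4−4=0
SNF(R) diag = [2, 4, 12, 36] → torsion [2, 4, 12, 36]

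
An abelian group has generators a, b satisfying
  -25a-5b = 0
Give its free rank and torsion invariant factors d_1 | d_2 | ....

rank_ℚ(R)=1; free=2−1=1
SNF(R) diag = [5] → torsion [5]

Answer: M ≅ ℤ^1 ⊕ ℤ/5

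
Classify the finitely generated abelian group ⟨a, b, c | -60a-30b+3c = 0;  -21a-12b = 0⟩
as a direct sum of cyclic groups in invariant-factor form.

Answer: M ≅ ℤ^1 ⊕ ℤ/3 ⊕ ℤ/3

Derivation:
rank_ℚ(R)=2; free=3−2=1
SNF(R) diag = [3, 3] → torsion [3, 3]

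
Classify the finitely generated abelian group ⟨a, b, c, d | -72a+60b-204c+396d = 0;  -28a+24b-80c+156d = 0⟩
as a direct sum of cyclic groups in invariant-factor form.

rank_ℚ(R)=2; free=4−2=2
SNF(R) diag = [4, 12] → torsion [4, 12]

Answer: M ≅ ℤ^2 ⊕ ℤ/4 ⊕ ℤ/12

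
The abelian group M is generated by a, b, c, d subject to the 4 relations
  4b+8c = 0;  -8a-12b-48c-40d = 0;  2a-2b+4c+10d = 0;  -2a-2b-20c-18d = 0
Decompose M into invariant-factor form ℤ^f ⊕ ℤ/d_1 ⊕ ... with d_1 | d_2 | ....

Answer: M ≅ ℤ/2 ⊕ ℤ/4 ⊕ ℤ/8 ⊕ ℤ/8

Derivation:
rank_ℚ(R)=4; free=4−4=0
SNF(R) diag = [2, 4, 8, 8] → torsion [2, 4, 8, 8]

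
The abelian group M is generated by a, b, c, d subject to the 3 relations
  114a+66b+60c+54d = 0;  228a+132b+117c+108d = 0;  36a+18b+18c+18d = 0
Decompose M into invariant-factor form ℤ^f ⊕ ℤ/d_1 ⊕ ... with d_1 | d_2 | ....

rank_ℚ(R)=3; free=4−3=1
SNF(R) diag = [3, 6, 18] → torsion [3, 6, 18]

Answer: M ≅ ℤ^1 ⊕ ℤ/3 ⊕ ℤ/6 ⊕ ℤ/18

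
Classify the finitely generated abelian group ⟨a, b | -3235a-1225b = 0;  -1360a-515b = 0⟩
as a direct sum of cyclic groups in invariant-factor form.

rank_ℚ(R)=2; free=2−2=0
SNF(R) diag = [5, 5] → torsion [5, 5]

Answer: M ≅ ℤ/5 ⊕ ℤ/5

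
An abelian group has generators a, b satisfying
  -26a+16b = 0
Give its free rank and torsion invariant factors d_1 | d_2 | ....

rank_ℚ(R)=1; free=2−1=1
SNF(R) diag = [2] → torsion [2]

Answer: M ≅ ℤ^1 ⊕ ℤ/2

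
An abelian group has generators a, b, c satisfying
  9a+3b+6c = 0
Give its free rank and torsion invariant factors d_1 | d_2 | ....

rank_ℚ(R)=1; free=3−1=2
SNF(R) diag = [3] → torsion [3]

Answer: M ≅ ℤ^2 ⊕ ℤ/3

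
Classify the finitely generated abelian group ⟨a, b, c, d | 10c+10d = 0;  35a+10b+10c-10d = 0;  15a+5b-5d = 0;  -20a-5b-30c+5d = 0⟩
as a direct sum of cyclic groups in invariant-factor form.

rank_ℚ(R)=4; free=4−4=0
SNF(R) diag = [5, 5, 10, 20] → torsion [5, 5, 10, 20]

Answer: M ≅ ℤ/5 ⊕ ℤ/5 ⊕ ℤ/10 ⊕ ℤ/20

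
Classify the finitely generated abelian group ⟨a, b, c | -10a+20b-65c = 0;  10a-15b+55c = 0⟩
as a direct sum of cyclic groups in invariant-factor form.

Answer: M ≅ ℤ^1 ⊕ ℤ/5 ⊕ ℤ/5

Derivation:
rank_ℚ(R)=2; free=3−2=1
SNF(R) diag = [5, 5] → torsion [5, 5]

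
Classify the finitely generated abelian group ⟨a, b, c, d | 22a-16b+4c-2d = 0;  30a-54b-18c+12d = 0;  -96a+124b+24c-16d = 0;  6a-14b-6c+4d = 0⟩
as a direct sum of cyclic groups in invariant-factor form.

rank_ℚ(R)=4; free=4−4=0
SNF(R) diag = [2, 2, 4, 12] → torsion [2, 2, 4, 12]

Answer: M ≅ ℤ/2 ⊕ ℤ/2 ⊕ ℤ/4 ⊕ ℤ/12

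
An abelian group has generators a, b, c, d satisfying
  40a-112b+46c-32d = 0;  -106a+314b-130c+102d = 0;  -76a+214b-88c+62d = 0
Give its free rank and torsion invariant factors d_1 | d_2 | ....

Answer: M ≅ ℤ^1 ⊕ ℤ/2 ⊕ ℤ/2 ⊕ ℤ/6

Derivation:
rank_ℚ(R)=3; free=4−3=1
SNF(R) diag = [2, 2, 6] → torsion [2, 2, 6]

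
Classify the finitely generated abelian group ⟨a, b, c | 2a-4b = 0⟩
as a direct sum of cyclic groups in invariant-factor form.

Answer: M ≅ ℤ^2 ⊕ ℤ/2

Derivation:
rank_ℚ(R)=1; free=3−1=2
SNF(R) diag = [2] → torsion [2]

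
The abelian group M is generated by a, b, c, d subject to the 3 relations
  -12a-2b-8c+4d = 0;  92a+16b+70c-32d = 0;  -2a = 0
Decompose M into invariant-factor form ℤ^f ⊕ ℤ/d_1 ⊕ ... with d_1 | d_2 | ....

rank_ℚ(R)=3; free=4−3=1
SNF(R) diag = [2, 2, 6] → torsion [2, 2, 6]

Answer: M ≅ ℤ^1 ⊕ ℤ/2 ⊕ ℤ/2 ⊕ ℤ/6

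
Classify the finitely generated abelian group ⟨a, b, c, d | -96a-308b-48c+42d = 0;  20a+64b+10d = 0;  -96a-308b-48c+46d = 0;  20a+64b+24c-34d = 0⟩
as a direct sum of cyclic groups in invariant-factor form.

Answer: M ≅ ℤ/2 ⊕ ℤ/4 ⊕ ℤ/8 ⊕ ℤ/24

Derivation:
rank_ℚ(R)=4; free=4−4=0
SNF(R) diag = [2, 4, 8, 24] → torsion [2, 4, 8, 24]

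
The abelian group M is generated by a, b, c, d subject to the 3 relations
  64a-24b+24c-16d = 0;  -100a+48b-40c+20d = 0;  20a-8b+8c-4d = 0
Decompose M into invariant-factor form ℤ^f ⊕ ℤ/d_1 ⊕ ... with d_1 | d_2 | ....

Answer: M ≅ ℤ^1 ⊕ ℤ/4 ⊕ ℤ/8 ⊕ ℤ/8

Derivation:
rank_ℚ(R)=3; free=4−3=1
SNF(R) diag = [4, 8, 8] → torsion [4, 8, 8]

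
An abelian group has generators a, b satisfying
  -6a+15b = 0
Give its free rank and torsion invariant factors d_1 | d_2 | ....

rank_ℚ(R)=1; free=2−1=1
SNF(R) diag = [3] → torsion [3]

Answer: M ≅ ℤ^1 ⊕ ℤ/3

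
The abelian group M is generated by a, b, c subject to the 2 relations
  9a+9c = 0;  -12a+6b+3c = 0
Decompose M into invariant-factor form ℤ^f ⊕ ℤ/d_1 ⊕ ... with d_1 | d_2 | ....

Answer: M ≅ ℤ^1 ⊕ ℤ/3 ⊕ ℤ/9

Derivation:
rank_ℚ(R)=2; free=3−2=1
SNF(R) diag = [3, 9] → torsion [3, 9]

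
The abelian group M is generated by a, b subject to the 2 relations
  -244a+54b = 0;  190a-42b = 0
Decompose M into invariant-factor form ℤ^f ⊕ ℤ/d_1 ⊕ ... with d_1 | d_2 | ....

Answer: M ≅ ℤ/2 ⊕ ℤ/6

Derivation:
rank_ℚ(R)=2; free=2−2=0
SNF(R) diag = [2, 6] → torsion [2, 6]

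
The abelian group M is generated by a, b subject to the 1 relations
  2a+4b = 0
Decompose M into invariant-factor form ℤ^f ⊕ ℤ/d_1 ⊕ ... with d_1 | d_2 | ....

Answer: M ≅ ℤ^1 ⊕ ℤ/2

Derivation:
rank_ℚ(R)=1; free=2−1=1
SNF(R) diag = [2] → torsion [2]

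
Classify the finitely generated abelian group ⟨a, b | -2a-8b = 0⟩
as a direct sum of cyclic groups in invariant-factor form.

Answer: M ≅ ℤ^1 ⊕ ℤ/2

Derivation:
rank_ℚ(R)=1; free=2−1=1
SNF(R) diag = [2] → torsion [2]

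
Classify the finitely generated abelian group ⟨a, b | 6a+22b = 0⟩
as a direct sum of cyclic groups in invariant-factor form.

rank_ℚ(R)=1; free=2−1=1
SNF(R) diag = [2] → torsion [2]

Answer: M ≅ ℤ^1 ⊕ ℤ/2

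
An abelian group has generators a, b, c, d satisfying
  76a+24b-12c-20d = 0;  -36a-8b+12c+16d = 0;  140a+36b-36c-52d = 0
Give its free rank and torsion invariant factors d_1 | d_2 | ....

rank_ℚ(R)=3; free=4−3=1
SNF(R) diag = [4, 4, 12] → torsion [4, 4, 12]

Answer: M ≅ ℤ^1 ⊕ ℤ/4 ⊕ ℤ/4 ⊕ ℤ/12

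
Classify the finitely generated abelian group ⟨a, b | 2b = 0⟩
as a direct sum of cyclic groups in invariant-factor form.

Answer: M ≅ ℤ^1 ⊕ ℤ/2

Derivation:
rank_ℚ(R)=1; free=2−1=1
SNF(R) diag = [2] → torsion [2]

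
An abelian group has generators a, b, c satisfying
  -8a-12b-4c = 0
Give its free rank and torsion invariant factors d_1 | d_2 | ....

rank_ℚ(R)=1; free=3−1=2
SNF(R) diag = [4] → torsion [4]

Answer: M ≅ ℤ^2 ⊕ ℤ/4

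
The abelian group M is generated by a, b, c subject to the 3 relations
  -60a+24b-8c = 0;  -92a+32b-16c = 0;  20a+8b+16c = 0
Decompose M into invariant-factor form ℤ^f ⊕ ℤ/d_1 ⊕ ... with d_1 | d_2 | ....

rank_ℚ(R)=3; free=3−3=0
SNF(R) diag = [4, 8, 8] → torsion [4, 8, 8]

Answer: M ≅ ℤ/4 ⊕ ℤ/8 ⊕ ℤ/8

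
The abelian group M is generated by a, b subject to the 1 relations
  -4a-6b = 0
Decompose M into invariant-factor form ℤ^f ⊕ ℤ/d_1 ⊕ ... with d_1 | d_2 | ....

Answer: M ≅ ℤ^1 ⊕ ℤ/2

Derivation:
rank_ℚ(R)=1; free=2−1=1
SNF(R) diag = [2] → torsion [2]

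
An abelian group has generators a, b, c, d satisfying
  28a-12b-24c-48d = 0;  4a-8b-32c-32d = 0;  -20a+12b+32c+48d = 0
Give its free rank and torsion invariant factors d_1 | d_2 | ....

rank_ℚ(R)=3; free=4−3=1
SNF(R) diag = [4, 4, 8] → torsion [4, 4, 8]

Answer: M ≅ ℤ^1 ⊕ ℤ/4 ⊕ ℤ/4 ⊕ ℤ/8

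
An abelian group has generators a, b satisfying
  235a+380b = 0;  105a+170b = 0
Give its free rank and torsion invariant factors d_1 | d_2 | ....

Answer: M ≅ ℤ/5 ⊕ ℤ/10

Derivation:
rank_ℚ(R)=2; free=2−2=0
SNF(R) diag = [5, 10] → torsion [5, 10]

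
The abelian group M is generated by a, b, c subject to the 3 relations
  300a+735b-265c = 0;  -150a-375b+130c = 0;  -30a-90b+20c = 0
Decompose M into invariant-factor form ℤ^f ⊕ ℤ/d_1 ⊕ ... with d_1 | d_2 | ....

Answer: M ≅ ℤ/5 ⊕ ℤ/15 ⊕ ℤ/30

Derivation:
rank_ℚ(R)=3; free=3−3=0
SNF(R) diag = [5, 15, 30] → torsion [5, 15, 30]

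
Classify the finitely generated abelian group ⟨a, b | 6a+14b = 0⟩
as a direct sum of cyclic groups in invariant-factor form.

Answer: M ≅ ℤ^1 ⊕ ℤ/2

Derivation:
rank_ℚ(R)=1; free=2−1=1
SNF(R) diag = [2] → torsion [2]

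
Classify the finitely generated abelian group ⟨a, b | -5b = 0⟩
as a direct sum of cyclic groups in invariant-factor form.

rank_ℚ(R)=1; free=2−1=1
SNF(R) diag = [5] → torsion [5]

Answer: M ≅ ℤ^1 ⊕ ℤ/5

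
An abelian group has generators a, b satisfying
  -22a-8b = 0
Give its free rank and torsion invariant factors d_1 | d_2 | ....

Answer: M ≅ ℤ^1 ⊕ ℤ/2

Derivation:
rank_ℚ(R)=1; free=2−1=1
SNF(R) diag = [2] → torsion [2]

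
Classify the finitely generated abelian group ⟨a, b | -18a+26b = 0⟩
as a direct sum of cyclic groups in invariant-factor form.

rank_ℚ(R)=1; free=2−1=1
SNF(R) diag = [2] → torsion [2]

Answer: M ≅ ℤ^1 ⊕ ℤ/2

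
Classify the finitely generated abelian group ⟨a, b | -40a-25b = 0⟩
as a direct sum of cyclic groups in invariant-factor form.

Answer: M ≅ ℤ^1 ⊕ ℤ/5

Derivation:
rank_ℚ(R)=1; free=2−1=1
SNF(R) diag = [5] → torsion [5]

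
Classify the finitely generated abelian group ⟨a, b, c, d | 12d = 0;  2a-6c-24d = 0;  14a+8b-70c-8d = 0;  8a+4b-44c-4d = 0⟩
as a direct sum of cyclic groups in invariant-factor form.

rank_ℚ(R)=4; free=4−4=0
SNF(R) diag = [2, 4, 12, 12] → torsion [2, 4, 12, 12]

Answer: M ≅ ℤ/2 ⊕ ℤ/4 ⊕ ℤ/12 ⊕ ℤ/12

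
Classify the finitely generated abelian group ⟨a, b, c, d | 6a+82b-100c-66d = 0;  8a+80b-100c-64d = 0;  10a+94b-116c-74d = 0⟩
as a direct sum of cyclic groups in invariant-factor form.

Answer: M ≅ ℤ^1 ⊕ ℤ/2 ⊕ ℤ/4 ⊕ ℤ/12

Derivation:
rank_ℚ(R)=3; free=4−3=1
SNF(R) diag = [2, 4, 12] → torsion [2, 4, 12]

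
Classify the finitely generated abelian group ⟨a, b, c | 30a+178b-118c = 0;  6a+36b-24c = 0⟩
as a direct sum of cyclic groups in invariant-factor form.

Answer: M ≅ ℤ^1 ⊕ ℤ/2 ⊕ ℤ/6

Derivation:
rank_ℚ(R)=2; free=3−2=1
SNF(R) diag = [2, 6] → torsion [2, 6]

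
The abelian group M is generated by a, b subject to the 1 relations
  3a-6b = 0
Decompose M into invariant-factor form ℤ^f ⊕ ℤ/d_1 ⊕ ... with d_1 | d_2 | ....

rank_ℚ(R)=1; free=2−1=1
SNF(R) diag = [3] → torsion [3]

Answer: M ≅ ℤ^1 ⊕ ℤ/3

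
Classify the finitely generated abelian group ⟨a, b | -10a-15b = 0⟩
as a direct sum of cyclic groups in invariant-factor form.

Answer: M ≅ ℤ^1 ⊕ ℤ/5

Derivation:
rank_ℚ(R)=1; free=2−1=1
SNF(R) diag = [5] → torsion [5]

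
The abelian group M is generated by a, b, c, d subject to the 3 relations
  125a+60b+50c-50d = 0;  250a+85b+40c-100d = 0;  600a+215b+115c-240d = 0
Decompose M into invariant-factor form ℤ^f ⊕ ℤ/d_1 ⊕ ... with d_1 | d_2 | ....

rank_ℚ(R)=3; free=4−3=1
SNF(R) diag = [5, 5, 5] → torsion [5, 5, 5]

Answer: M ≅ ℤ^1 ⊕ ℤ/5 ⊕ ℤ/5 ⊕ ℤ/5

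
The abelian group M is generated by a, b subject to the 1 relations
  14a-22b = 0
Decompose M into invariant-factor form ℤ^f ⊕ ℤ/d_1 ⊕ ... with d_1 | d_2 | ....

Answer: M ≅ ℤ^1 ⊕ ℤ/2

Derivation:
rank_ℚ(R)=1; free=2−1=1
SNF(R) diag = [2] → torsion [2]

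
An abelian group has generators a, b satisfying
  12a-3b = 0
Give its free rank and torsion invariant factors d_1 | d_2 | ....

Answer: M ≅ ℤ^1 ⊕ ℤ/3

Derivation:
rank_ℚ(R)=1; free=2−1=1
SNF(R) diag = [3] → torsion [3]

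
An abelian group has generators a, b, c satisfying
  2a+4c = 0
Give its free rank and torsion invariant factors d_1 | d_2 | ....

rank_ℚ(R)=1; free=3−1=2
SNF(R) diag = [2] → torsion [2]

Answer: M ≅ ℤ^2 ⊕ ℤ/2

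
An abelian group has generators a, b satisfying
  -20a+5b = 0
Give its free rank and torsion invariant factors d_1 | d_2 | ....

rank_ℚ(R)=1; free=2−1=1
SNF(R) diag = [5] → torsion [5]

Answer: M ≅ ℤ^1 ⊕ ℤ/5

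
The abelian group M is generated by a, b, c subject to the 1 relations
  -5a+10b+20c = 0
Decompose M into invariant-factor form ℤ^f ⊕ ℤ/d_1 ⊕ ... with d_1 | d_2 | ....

rank_ℚ(R)=1; free=3−1=2
SNF(R) diag = [5] → torsion [5]

Answer: M ≅ ℤ^2 ⊕ ℤ/5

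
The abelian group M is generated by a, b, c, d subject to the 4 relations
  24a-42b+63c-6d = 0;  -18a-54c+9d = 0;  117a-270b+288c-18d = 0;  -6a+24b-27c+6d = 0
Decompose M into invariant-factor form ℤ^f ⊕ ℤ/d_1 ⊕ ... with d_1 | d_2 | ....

Answer: M ≅ ℤ/3 ⊕ ℤ/9 ⊕ ℤ/9 ⊕ ℤ/18

Derivation:
rank_ℚ(R)=4; free=4−4=0
SNF(R) diag = [3, 9, 9, 18] → torsion [3, 9, 9, 18]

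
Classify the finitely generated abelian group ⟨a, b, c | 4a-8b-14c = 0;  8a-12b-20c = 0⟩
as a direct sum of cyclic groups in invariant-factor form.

Answer: M ≅ ℤ^1 ⊕ ℤ/2 ⊕ ℤ/4

Derivation:
rank_ℚ(R)=2; free=3−2=1
SNF(R) diag = [2, 4] → torsion [2, 4]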